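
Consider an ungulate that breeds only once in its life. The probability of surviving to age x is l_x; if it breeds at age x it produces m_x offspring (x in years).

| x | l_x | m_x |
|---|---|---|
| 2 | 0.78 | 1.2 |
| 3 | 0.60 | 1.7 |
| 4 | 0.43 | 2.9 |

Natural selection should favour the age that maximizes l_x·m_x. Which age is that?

4

Expected offspring if breeding at age x = l_x × m_x:
  age 2: 0.78 × 1.2 = 0.936
  age 3: 0.60 × 1.7 = 1.020
  age 4: 0.43 × 2.9 = 1.247
Maximum at age 4 (1.247).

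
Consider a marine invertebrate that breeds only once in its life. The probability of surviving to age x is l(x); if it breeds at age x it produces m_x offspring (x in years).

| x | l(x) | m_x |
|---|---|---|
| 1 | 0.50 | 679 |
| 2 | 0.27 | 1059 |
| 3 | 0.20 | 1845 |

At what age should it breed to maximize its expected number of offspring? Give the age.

3

Expected offspring if breeding at age x = l(x) × m_x:
  age 1: 0.50 × 679 = 339.500
  age 2: 0.27 × 1059 = 285.930
  age 3: 0.20 × 1845 = 369.000
Maximum at age 3 (369.000).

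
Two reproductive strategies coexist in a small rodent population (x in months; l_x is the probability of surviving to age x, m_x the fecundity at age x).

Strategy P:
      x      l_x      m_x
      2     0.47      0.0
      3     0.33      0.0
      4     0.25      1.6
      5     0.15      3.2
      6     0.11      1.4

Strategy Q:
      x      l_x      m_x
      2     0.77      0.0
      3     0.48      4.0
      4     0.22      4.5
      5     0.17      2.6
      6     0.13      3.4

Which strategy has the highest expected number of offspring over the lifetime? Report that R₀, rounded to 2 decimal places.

3.79

Strategy P: R₀ = 0.47×0.0 + 0.33×0.0 + 0.25×1.6 + 0.15×3.2 + 0.11×1.4 = 1.0340
Strategy Q: R₀ = 0.77×0.0 + 0.48×4.0 + 0.22×4.5 + 0.17×2.6 + 0.13×3.4 = 3.7940
Highest R₀: strategy Q with 3.7940.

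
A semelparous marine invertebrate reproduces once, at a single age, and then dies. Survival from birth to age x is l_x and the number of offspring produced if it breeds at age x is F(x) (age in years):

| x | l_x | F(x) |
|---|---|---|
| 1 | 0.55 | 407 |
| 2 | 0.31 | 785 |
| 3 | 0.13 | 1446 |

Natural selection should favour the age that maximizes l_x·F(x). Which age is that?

Expected offspring if breeding at age x = l_x × F(x):
  age 1: 0.55 × 407 = 223.850
  age 2: 0.31 × 785 = 243.350
  age 3: 0.13 × 1446 = 187.980
Maximum at age 2 (243.350).

2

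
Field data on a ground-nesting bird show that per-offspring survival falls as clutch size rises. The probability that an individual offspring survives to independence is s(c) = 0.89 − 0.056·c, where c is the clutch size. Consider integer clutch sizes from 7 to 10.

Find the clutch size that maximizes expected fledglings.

8

Expected fledglings = c × s(c):
  c=7: 7 × 0.498 = 3.486
  c=8: 8 × 0.442 = 3.536
  c=9: 9 × 0.386 = 3.474
  c=10: 10 × 0.330 = 3.300
Maximum at c = 8 (3.536 fledglings).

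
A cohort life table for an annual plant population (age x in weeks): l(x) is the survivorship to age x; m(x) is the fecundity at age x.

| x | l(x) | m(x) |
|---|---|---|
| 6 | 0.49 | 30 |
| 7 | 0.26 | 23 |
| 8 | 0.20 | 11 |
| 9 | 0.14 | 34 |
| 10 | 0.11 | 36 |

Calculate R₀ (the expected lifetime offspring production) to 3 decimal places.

31.600

R₀ = Σ l(x) m(x):
  age 6: 0.49 × 30 = 14.7000
  age 7: 0.26 × 23 = 5.9800
  age 8: 0.20 × 11 = 2.2000
  age 9: 0.14 × 34 = 4.7600
  age 10: 0.11 × 36 = 3.9600
R₀ = 14.7000 + 5.9800 + 2.2000 + 4.7600 + 3.9600 = 31.6000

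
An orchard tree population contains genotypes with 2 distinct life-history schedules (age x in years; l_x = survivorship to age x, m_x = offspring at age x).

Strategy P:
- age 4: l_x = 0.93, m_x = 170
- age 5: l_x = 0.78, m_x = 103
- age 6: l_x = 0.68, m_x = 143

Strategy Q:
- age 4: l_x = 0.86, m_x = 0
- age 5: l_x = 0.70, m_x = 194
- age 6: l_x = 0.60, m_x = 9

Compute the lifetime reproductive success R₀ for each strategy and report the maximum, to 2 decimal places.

335.68

Strategy P: R₀ = 0.93×170 + 0.78×103 + 0.68×143 = 335.6800
Strategy Q: R₀ = 0.86×0 + 0.70×194 + 0.60×9 = 141.2000
Highest R₀: strategy P with 335.6800.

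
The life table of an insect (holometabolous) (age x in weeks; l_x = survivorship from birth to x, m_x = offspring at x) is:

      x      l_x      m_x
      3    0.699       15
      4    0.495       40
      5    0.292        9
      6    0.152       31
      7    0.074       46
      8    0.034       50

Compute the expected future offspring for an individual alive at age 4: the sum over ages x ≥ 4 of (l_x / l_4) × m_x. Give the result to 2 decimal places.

65.14

l_4 = 0.495. Conditional survival from age 4 to x is l_x / l_4.
  x=4: (0.495/0.495) × 40 = 40.0000
  x=5: (0.292/0.495) × 9 = 5.3091
  x=6: (0.152/0.495) × 31 = 9.5192
  x=7: (0.074/0.495) × 46 = 6.8768
  x=8: (0.034/0.495) × 50 = 3.4343
Sum = 40.0000 + 5.3091 + 9.5192 + 6.8768 + 3.4343 = 65.1394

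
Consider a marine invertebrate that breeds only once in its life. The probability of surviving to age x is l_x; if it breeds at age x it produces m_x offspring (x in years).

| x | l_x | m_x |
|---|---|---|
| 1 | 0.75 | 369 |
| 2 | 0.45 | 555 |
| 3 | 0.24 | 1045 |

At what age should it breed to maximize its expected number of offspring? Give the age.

Expected offspring if breeding at age x = l_x × m_x:
  age 1: 0.75 × 369 = 276.750
  age 2: 0.45 × 555 = 249.750
  age 3: 0.24 × 1045 = 250.800
Maximum at age 1 (276.750).

1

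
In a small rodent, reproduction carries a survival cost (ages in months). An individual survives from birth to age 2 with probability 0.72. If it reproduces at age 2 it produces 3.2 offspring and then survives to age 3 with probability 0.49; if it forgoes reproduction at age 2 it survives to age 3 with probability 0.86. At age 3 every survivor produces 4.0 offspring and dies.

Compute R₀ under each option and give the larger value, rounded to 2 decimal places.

breed at age 2: R₀ = 0.72 × (3.2 + 0.49 × 4.0) = 0.72 × 5.1600 = 3.7152
delay to age 3: R₀ = 0.72 × (0.86 × 4.0) = 0.72 × 3.4400 = 2.4768
Higher: breed at age 2 (3.7152).

3.72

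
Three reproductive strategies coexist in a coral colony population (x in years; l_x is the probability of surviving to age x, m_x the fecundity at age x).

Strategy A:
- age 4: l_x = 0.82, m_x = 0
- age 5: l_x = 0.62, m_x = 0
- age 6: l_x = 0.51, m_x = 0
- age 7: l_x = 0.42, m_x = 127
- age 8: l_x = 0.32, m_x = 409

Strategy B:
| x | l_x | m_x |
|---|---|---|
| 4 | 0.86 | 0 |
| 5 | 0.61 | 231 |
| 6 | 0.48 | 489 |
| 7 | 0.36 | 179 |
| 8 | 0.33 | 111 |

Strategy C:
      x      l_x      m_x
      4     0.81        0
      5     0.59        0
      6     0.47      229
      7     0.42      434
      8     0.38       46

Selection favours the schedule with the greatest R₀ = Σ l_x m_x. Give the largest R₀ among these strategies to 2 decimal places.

476.70

Strategy A: R₀ = 0.82×0 + 0.62×0 + 0.51×0 + 0.42×127 + 0.32×409 = 184.2200
Strategy B: R₀ = 0.86×0 + 0.61×231 + 0.48×489 + 0.36×179 + 0.33×111 = 476.7000
Strategy C: R₀ = 0.81×0 + 0.59×0 + 0.47×229 + 0.42×434 + 0.38×46 = 307.3900
Highest R₀: strategy B with 476.7000.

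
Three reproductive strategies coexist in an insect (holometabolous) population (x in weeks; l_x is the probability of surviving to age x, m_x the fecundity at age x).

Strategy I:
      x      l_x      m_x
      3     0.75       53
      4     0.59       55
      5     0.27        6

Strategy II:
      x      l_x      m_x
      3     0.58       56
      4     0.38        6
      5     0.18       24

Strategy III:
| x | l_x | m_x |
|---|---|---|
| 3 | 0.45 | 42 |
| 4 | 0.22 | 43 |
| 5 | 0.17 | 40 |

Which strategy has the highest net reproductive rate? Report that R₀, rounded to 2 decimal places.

Strategy I: R₀ = 0.75×53 + 0.59×55 + 0.27×6 = 73.8200
Strategy II: R₀ = 0.58×56 + 0.38×6 + 0.18×24 = 39.0800
Strategy III: R₀ = 0.45×42 + 0.22×43 + 0.17×40 = 35.1600
Highest R₀: strategy I with 73.8200.

73.82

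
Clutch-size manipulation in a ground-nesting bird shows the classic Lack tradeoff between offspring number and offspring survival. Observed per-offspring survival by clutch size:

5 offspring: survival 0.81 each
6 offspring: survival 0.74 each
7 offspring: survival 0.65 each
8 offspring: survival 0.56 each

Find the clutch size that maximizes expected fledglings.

7

Expected fledglings = c × s(c):
  c=5: 5 × 0.81 = 4.050
  c=6: 6 × 0.74 = 4.440
  c=7: 7 × 0.65 = 4.550
  c=8: 8 × 0.56 = 4.480
Maximum at c = 7 (4.550 fledglings).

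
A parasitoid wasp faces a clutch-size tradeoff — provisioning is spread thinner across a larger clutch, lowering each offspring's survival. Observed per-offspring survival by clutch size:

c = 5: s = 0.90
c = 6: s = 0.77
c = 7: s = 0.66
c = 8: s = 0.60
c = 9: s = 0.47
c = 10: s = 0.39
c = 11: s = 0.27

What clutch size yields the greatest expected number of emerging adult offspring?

8

Expected emerging adult offspring = c × s(c):
  c=5: 5 × 0.90 = 4.500
  c=6: 6 × 0.77 = 4.620
  c=7: 7 × 0.66 = 4.620
  c=8: 8 × 0.60 = 4.800
  c=9: 9 × 0.47 = 4.230
  c=10: 10 × 0.39 = 3.900
  c=11: 11 × 0.27 = 2.970
Maximum at c = 8 (4.800 emerging adult offspring).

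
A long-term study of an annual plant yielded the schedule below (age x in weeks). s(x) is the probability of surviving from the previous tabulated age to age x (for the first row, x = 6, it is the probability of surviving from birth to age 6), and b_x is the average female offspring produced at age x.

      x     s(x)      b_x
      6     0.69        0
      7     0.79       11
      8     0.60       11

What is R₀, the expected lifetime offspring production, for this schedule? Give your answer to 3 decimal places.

Survivorship from birth: l_x = s_6·s_7·…·s_x.
  l_6 = 0.69000
  l_7 = 0.54510
  l_8 = 0.32706
R₀ = Σ l_x b_x:
  age 6: 0.69000 × 0 = 0.0000
  age 7: 0.54510 × 11 = 5.9961
  age 8: 0.32706 × 11 = 3.5977
R₀ = 0.0000 + 5.9961 + 3.5977 = 9.5938

9.594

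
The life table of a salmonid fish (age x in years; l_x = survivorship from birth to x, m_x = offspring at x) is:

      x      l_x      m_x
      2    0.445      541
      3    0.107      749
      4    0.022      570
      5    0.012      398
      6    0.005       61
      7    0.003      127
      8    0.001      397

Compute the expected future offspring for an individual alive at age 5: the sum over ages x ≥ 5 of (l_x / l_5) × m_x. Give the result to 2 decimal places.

l_5 = 0.012. Conditional survival from age 5 to x is l_x / l_5.
  x=5: (0.012/0.012) × 398 = 398.0000
  x=6: (0.005/0.012) × 61 = 25.4167
  x=7: (0.003/0.012) × 127 = 31.7500
  x=8: (0.001/0.012) × 397 = 33.0833
Sum = 398.0000 + 25.4167 + 31.7500 + 33.0833 = 488.2500

488.25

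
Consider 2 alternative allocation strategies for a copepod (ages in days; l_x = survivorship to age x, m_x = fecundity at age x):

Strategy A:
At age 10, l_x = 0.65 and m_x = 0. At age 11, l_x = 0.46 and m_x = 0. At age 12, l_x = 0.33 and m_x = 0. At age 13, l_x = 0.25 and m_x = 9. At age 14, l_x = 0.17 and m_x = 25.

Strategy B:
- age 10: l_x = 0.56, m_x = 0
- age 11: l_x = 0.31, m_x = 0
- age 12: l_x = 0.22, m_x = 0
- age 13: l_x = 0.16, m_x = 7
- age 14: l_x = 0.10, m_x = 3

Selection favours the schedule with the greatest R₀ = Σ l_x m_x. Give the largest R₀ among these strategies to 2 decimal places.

Strategy A: R₀ = 0.65×0 + 0.46×0 + 0.33×0 + 0.25×9 + 0.17×25 = 6.5000
Strategy B: R₀ = 0.56×0 + 0.31×0 + 0.22×0 + 0.16×7 + 0.10×3 = 1.4200
Highest R₀: strategy A with 6.5000.

6.50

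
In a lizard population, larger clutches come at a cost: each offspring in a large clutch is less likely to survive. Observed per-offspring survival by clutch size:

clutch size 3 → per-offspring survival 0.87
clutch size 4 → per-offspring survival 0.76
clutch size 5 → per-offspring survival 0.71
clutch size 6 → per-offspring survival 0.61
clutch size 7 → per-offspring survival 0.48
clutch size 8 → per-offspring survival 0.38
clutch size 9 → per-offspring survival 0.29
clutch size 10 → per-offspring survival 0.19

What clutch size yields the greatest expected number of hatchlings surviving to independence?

Expected hatchlings surviving to independence = c × s(c):
  c=3: 3 × 0.87 = 2.610
  c=4: 4 × 0.76 = 3.040
  c=5: 5 × 0.71 = 3.550
  c=6: 6 × 0.61 = 3.660
  c=7: 7 × 0.48 = 3.360
  c=8: 8 × 0.38 = 3.040
  c=9: 9 × 0.29 = 2.610
  c=10: 10 × 0.19 = 1.900
Maximum at c = 6 (3.660 hatchlings surviving to independence).

6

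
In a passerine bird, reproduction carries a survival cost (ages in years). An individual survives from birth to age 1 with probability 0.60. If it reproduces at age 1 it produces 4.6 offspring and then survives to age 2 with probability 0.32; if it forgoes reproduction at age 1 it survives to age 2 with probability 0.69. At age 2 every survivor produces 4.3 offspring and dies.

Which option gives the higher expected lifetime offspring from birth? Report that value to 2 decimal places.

3.59

breed at age 1: R₀ = 0.60 × (4.6 + 0.32 × 4.3) = 0.60 × 5.9760 = 3.5856
delay to age 2: R₀ = 0.60 × (0.69 × 4.3) = 0.60 × 2.9670 = 1.7802
Higher: breed at age 1 (3.5856).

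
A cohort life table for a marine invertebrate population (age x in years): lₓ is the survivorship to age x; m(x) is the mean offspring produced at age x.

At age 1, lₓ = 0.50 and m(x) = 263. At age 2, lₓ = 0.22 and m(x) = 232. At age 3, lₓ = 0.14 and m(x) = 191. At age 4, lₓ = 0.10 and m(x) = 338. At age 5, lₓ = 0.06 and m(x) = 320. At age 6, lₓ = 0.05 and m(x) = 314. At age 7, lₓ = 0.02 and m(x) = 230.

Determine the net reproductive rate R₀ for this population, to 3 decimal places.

R₀ = Σ lₓ m(x):
  age 1: 0.50 × 263 = 131.5000
  age 2: 0.22 × 232 = 51.0400
  age 3: 0.14 × 191 = 26.7400
  age 4: 0.10 × 338 = 33.8000
  age 5: 0.06 × 320 = 19.2000
  age 6: 0.05 × 314 = 15.7000
  age 7: 0.02 × 230 = 4.6000
R₀ = 131.5000 + 51.0400 + 26.7400 + 33.8000 + 19.2000 + 15.7000 + 4.6000 = 282.5800

282.580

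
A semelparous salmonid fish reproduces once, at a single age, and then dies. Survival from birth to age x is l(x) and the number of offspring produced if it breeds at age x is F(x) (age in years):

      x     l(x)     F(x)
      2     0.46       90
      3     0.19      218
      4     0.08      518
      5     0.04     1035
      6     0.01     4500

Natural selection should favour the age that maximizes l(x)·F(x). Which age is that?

6

Expected offspring if breeding at age x = l(x) × F(x):
  age 2: 0.46 × 90 = 41.400
  age 3: 0.19 × 218 = 41.420
  age 4: 0.08 × 518 = 41.440
  age 5: 0.04 × 1035 = 41.400
  age 6: 0.01 × 4500 = 45.000
Maximum at age 6 (45.000).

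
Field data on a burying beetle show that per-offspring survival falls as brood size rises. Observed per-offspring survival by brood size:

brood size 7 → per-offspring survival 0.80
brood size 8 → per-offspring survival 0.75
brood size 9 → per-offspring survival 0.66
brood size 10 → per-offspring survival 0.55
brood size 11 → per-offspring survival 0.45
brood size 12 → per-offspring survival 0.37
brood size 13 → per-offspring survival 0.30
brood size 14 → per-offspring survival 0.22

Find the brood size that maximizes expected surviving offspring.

8

Expected surviving offspring = c × s(c):
  c=7: 7 × 0.80 = 5.600
  c=8: 8 × 0.75 = 6.000
  c=9: 9 × 0.66 = 5.940
  c=10: 10 × 0.55 = 5.500
  c=11: 11 × 0.45 = 4.950
  c=12: 12 × 0.37 = 4.440
  c=13: 13 × 0.30 = 3.900
  c=14: 14 × 0.22 = 3.080
Maximum at c = 8 (6.000 surviving offspring).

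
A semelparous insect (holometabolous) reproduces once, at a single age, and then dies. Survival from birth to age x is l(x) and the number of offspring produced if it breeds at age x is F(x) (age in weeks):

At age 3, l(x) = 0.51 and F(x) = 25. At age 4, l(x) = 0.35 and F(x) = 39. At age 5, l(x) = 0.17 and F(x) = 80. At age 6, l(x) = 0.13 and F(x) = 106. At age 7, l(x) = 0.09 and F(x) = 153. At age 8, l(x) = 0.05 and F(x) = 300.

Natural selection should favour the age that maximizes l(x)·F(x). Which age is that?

Expected offspring if breeding at age x = l(x) × F(x):
  age 3: 0.51 × 25 = 12.750
  age 4: 0.35 × 39 = 13.650
  age 5: 0.17 × 80 = 13.600
  age 6: 0.13 × 106 = 13.780
  age 7: 0.09 × 153 = 13.770
  age 8: 0.05 × 300 = 15.000
Maximum at age 8 (15.000).

8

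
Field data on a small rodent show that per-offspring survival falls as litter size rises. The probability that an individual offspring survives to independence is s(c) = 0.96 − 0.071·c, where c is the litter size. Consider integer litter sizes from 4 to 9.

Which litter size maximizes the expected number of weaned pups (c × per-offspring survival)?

Expected weaned pups = c × s(c):
  c=4: 4 × 0.676 = 2.704
  c=5: 5 × 0.605 = 3.025
  c=6: 6 × 0.534 = 3.204
  c=7: 7 × 0.463 = 3.241
  c=8: 8 × 0.392 = 3.136
  c=9: 9 × 0.321 = 2.889
Maximum at c = 7 (3.241 weaned pups).

7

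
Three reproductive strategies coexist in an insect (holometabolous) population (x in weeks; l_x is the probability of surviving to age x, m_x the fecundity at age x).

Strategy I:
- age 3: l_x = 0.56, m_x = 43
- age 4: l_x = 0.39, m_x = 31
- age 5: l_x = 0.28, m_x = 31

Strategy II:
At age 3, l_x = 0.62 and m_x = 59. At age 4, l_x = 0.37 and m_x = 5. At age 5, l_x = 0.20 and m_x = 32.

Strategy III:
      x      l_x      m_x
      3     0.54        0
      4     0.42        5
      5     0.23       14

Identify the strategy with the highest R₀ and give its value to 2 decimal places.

44.85

Strategy I: R₀ = 0.56×43 + 0.39×31 + 0.28×31 = 44.8500
Strategy II: R₀ = 0.62×59 + 0.37×5 + 0.20×32 = 44.8300
Strategy III: R₀ = 0.54×0 + 0.42×5 + 0.23×14 = 5.3200
Highest R₀: strategy I with 44.8500.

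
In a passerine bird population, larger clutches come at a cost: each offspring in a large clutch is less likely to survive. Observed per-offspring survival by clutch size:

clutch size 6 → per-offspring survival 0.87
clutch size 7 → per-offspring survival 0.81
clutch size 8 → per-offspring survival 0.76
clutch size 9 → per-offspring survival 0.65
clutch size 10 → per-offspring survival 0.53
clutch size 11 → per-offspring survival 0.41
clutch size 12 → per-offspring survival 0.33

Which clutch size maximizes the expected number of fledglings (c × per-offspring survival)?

8

Expected fledglings = c × s(c):
  c=6: 6 × 0.87 = 5.220
  c=7: 7 × 0.81 = 5.670
  c=8: 8 × 0.76 = 6.080
  c=9: 9 × 0.65 = 5.850
  c=10: 10 × 0.53 = 5.300
  c=11: 11 × 0.41 = 4.510
  c=12: 12 × 0.33 = 3.960
Maximum at c = 8 (6.080 fledglings).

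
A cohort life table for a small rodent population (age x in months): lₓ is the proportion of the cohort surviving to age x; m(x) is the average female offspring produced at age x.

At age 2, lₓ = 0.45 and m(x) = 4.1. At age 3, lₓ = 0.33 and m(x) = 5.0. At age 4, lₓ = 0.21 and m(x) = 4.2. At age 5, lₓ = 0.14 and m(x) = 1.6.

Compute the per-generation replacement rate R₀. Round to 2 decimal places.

R₀ = Σ lₓ m(x):
  age 2: 0.45 × 4.1 = 1.8450
  age 3: 0.33 × 5.0 = 1.6500
  age 4: 0.21 × 4.2 = 0.8820
  age 5: 0.14 × 1.6 = 0.2240
R₀ = 1.8450 + 1.6500 + 0.8820 + 0.2240 = 4.6010

4.60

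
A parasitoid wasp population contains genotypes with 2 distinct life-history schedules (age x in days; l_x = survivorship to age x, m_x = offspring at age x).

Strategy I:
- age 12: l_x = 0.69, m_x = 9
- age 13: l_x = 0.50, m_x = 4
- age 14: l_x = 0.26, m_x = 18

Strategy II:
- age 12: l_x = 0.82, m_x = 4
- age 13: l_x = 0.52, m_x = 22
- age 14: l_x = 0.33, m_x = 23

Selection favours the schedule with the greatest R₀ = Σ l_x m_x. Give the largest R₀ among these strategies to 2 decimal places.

22.31

Strategy I: R₀ = 0.69×9 + 0.50×4 + 0.26×18 = 12.8900
Strategy II: R₀ = 0.82×4 + 0.52×22 + 0.33×23 = 22.3100
Highest R₀: strategy II with 22.3100.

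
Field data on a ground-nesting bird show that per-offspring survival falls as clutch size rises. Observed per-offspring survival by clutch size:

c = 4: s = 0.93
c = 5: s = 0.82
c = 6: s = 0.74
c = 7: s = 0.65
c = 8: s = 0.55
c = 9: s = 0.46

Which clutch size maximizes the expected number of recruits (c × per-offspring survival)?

7

Expected recruits = c × s(c):
  c=4: 4 × 0.93 = 3.720
  c=5: 5 × 0.82 = 4.100
  c=6: 6 × 0.74 = 4.440
  c=7: 7 × 0.65 = 4.550
  c=8: 8 × 0.55 = 4.400
  c=9: 9 × 0.46 = 4.140
Maximum at c = 7 (4.550 recruits).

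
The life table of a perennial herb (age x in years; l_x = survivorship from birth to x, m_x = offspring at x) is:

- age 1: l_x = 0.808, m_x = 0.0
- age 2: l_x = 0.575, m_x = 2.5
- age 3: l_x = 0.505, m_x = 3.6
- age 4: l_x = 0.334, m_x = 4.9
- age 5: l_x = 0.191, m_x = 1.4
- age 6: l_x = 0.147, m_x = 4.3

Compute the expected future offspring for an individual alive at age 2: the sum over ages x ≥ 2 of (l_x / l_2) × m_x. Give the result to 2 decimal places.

10.07

l_2 = 0.575. Conditional survival from age 2 to x is l_x / l_2.
  x=2: (0.575/0.575) × 2.5 = 2.5000
  x=3: (0.505/0.575) × 3.6 = 3.1617
  x=4: (0.334/0.575) × 4.9 = 2.8463
  x=5: (0.191/0.575) × 1.4 = 0.4650
  x=6: (0.147/0.575) × 4.3 = 1.0993
Sum = 2.5000 + 3.1617 + 2.8463 + 0.4650 + 1.0993 = 10.0723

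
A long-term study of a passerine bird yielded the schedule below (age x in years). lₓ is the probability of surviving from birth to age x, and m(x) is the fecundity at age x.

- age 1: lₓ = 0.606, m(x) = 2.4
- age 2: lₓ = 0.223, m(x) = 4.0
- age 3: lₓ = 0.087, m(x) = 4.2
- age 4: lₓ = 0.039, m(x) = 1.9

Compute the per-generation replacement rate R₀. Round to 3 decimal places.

R₀ = Σ lₓ m(x):
  age 1: 0.606 × 2.4 = 1.4544
  age 2: 0.223 × 4.0 = 0.8920
  age 3: 0.087 × 4.2 = 0.3654
  age 4: 0.039 × 1.9 = 0.0741
R₀ = 1.4544 + 0.8920 + 0.3654 + 0.0741 = 2.7859

2.786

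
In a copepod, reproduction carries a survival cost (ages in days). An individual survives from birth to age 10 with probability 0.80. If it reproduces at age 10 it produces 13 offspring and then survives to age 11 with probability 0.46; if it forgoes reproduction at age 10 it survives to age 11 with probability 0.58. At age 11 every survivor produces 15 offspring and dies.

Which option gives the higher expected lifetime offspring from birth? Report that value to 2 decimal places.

15.92

breed at age 10: R₀ = 0.80 × (13 + 0.46 × 15) = 0.80 × 19.9000 = 15.9200
delay to age 11: R₀ = 0.80 × (0.58 × 15) = 0.80 × 8.7000 = 6.9600
Higher: breed at age 10 (15.9200).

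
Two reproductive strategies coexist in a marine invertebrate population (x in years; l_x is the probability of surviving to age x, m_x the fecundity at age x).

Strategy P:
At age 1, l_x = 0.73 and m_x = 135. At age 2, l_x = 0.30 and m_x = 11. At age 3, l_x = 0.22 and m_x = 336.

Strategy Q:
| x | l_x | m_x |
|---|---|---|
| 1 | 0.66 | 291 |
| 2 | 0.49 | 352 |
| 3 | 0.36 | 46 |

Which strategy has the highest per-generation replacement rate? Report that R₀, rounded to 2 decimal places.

Strategy P: R₀ = 0.73×135 + 0.30×11 + 0.22×336 = 175.7700
Strategy Q: R₀ = 0.66×291 + 0.49×352 + 0.36×46 = 381.1000
Highest R₀: strategy Q with 381.1000.

381.10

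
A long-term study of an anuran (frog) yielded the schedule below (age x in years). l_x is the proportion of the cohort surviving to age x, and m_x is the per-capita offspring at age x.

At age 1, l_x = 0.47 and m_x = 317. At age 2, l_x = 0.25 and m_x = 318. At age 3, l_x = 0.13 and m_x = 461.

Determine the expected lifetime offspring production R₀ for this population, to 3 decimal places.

R₀ = Σ l_x m_x:
  age 1: 0.47 × 317 = 148.9900
  age 2: 0.25 × 318 = 79.5000
  age 3: 0.13 × 461 = 59.9300
R₀ = 148.9900 + 79.5000 + 59.9300 = 288.4200

288.420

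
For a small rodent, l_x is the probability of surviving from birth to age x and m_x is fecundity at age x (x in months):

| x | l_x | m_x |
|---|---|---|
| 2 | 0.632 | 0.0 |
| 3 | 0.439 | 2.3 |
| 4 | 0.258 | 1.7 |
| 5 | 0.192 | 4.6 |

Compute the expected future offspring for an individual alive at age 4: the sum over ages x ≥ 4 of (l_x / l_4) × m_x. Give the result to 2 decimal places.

5.12

l_4 = 0.258. Conditional survival from age 4 to x is l_x / l_4.
  x=4: (0.258/0.258) × 1.7 = 1.7000
  x=5: (0.192/0.258) × 4.6 = 3.4233
Sum = 1.7000 + 3.4233 = 5.1233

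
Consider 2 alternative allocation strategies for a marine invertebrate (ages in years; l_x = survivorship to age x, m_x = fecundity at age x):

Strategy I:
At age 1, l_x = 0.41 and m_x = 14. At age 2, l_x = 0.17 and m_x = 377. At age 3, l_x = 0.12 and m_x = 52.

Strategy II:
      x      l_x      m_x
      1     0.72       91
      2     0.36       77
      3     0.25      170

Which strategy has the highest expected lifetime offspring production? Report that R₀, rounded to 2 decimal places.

135.74

Strategy I: R₀ = 0.41×14 + 0.17×377 + 0.12×52 = 76.0700
Strategy II: R₀ = 0.72×91 + 0.36×77 + 0.25×170 = 135.7400
Highest R₀: strategy II with 135.7400.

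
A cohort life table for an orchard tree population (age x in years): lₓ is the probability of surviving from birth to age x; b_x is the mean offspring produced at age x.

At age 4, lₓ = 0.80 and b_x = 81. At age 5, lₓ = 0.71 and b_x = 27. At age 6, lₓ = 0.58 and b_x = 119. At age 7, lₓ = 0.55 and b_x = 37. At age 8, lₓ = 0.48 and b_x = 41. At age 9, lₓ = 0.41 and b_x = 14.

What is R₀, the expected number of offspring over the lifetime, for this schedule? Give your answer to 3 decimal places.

R₀ = Σ lₓ b_x:
  age 4: 0.80 × 81 = 64.8000
  age 5: 0.71 × 27 = 19.1700
  age 6: 0.58 × 119 = 69.0200
  age 7: 0.55 × 37 = 20.3500
  age 8: 0.48 × 41 = 19.6800
  age 9: 0.41 × 14 = 5.7400
R₀ = 64.8000 + 19.1700 + 69.0200 + 20.3500 + 19.6800 + 5.7400 = 198.7600

198.760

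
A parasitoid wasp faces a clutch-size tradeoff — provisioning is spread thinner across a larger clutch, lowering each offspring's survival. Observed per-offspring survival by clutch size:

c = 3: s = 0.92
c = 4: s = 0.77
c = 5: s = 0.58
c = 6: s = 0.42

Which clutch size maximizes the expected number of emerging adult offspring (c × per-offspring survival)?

Expected emerging adult offspring = c × s(c):
  c=3: 3 × 0.92 = 2.760
  c=4: 4 × 0.77 = 3.080
  c=5: 5 × 0.58 = 2.900
  c=6: 6 × 0.42 = 2.520
Maximum at c = 4 (3.080 emerging adult offspring).

4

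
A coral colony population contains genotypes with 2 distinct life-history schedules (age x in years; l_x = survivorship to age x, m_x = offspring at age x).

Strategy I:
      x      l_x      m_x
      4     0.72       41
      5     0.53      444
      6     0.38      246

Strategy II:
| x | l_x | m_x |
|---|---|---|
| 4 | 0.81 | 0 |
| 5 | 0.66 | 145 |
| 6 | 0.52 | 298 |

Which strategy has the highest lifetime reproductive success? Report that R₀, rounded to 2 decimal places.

358.32

Strategy I: R₀ = 0.72×41 + 0.53×444 + 0.38×246 = 358.3200
Strategy II: R₀ = 0.81×0 + 0.66×145 + 0.52×298 = 250.6600
Highest R₀: strategy I with 358.3200.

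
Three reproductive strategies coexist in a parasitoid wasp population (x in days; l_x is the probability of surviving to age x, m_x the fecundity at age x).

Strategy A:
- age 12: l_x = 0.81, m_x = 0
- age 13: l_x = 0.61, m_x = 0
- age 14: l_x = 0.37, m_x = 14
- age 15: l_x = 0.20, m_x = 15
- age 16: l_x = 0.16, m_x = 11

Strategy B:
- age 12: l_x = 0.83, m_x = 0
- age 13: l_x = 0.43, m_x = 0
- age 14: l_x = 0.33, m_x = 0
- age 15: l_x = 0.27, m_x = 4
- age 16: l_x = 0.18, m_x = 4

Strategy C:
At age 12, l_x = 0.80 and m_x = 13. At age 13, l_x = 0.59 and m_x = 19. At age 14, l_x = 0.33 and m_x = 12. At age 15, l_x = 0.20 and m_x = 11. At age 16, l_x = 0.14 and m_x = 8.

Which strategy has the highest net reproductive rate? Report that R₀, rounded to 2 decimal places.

28.89

Strategy A: R₀ = 0.81×0 + 0.61×0 + 0.37×14 + 0.20×15 + 0.16×11 = 9.9400
Strategy B: R₀ = 0.83×0 + 0.43×0 + 0.33×0 + 0.27×4 + 0.18×4 = 1.8000
Strategy C: R₀ = 0.80×13 + 0.59×19 + 0.33×12 + 0.20×11 + 0.14×8 = 28.8900
Highest R₀: strategy C with 28.8900.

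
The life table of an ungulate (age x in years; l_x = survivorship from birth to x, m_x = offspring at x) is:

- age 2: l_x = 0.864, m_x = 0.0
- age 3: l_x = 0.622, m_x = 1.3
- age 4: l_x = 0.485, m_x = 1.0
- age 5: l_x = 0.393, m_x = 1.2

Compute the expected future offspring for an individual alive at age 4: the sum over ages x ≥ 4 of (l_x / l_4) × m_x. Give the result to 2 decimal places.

1.97

l_4 = 0.485. Conditional survival from age 4 to x is l_x / l_4.
  x=4: (0.485/0.485) × 1.0 = 1.0000
  x=5: (0.393/0.485) × 1.2 = 0.9724
Sum = 1.0000 + 0.9724 = 1.9724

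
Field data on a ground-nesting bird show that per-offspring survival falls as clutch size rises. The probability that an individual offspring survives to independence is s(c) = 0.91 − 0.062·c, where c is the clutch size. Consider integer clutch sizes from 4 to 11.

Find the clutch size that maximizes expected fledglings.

Expected fledglings = c × s(c):
  c=4: 4 × 0.662 = 2.648
  c=5: 5 × 0.600 = 3.000
  c=6: 6 × 0.538 = 3.228
  c=7: 7 × 0.476 = 3.332
  c=8: 8 × 0.414 = 3.312
  c=9: 9 × 0.352 = 3.168
  c=10: 10 × 0.290 = 2.900
  c=11: 11 × 0.228 = 2.508
Maximum at c = 7 (3.332 fledglings).

7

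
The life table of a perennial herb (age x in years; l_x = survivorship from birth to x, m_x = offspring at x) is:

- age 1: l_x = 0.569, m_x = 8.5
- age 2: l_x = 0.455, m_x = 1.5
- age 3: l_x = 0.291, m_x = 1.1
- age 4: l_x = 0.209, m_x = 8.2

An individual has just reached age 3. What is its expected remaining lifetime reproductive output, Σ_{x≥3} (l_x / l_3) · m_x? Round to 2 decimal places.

6.99

l_3 = 0.291. Conditional survival from age 3 to x is l_x / l_3.
  x=3: (0.291/0.291) × 1.1 = 1.1000
  x=4: (0.209/0.291) × 8.2 = 5.8893
Sum = 1.1000 + 5.8893 = 6.9893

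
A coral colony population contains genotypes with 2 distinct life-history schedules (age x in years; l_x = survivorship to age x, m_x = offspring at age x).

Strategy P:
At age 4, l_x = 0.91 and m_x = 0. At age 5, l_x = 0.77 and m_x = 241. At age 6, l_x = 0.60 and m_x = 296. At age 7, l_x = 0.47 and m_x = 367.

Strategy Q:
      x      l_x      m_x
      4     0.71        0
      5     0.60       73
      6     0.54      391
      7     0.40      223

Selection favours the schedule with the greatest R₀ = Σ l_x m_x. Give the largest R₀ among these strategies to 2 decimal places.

535.66

Strategy P: R₀ = 0.91×0 + 0.77×241 + 0.60×296 + 0.47×367 = 535.6600
Strategy Q: R₀ = 0.71×0 + 0.60×73 + 0.54×391 + 0.40×223 = 344.1400
Highest R₀: strategy P with 535.6600.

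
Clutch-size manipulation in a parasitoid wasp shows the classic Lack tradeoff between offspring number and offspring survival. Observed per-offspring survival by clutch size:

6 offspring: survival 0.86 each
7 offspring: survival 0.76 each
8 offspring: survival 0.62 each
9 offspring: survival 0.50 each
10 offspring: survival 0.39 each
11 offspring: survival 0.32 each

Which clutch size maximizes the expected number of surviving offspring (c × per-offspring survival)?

Expected surviving offspring = c × s(c):
  c=6: 6 × 0.86 = 5.160
  c=7: 7 × 0.76 = 5.320
  c=8: 8 × 0.62 = 4.960
  c=9: 9 × 0.50 = 4.500
  c=10: 10 × 0.39 = 3.900
  c=11: 11 × 0.32 = 3.520
Maximum at c = 7 (5.320 surviving offspring).

7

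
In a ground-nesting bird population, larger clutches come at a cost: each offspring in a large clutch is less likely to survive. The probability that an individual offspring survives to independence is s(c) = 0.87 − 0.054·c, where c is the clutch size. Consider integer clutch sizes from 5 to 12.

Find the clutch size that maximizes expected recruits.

Expected recruits = c × s(c):
  c=5: 5 × 0.600 = 3.000
  c=6: 6 × 0.546 = 3.276
  c=7: 7 × 0.492 = 3.444
  c=8: 8 × 0.438 = 3.504
  c=9: 9 × 0.384 = 3.456
  c=10: 10 × 0.330 = 3.300
  c=11: 11 × 0.276 = 3.036
  c=12: 12 × 0.222 = 2.664
Maximum at c = 8 (3.504 recruits).

8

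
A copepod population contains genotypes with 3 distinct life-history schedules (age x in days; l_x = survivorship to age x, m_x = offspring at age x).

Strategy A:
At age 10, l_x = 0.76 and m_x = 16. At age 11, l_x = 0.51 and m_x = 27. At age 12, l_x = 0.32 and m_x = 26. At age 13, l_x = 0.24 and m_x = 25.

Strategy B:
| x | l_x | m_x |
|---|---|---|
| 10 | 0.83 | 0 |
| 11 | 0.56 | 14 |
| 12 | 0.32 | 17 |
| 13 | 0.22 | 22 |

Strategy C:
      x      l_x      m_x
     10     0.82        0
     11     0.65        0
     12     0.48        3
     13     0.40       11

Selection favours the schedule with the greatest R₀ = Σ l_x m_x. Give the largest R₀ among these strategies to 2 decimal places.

40.25

Strategy A: R₀ = 0.76×16 + 0.51×27 + 0.32×26 + 0.24×25 = 40.2500
Strategy B: R₀ = 0.83×0 + 0.56×14 + 0.32×17 + 0.22×22 = 18.1200
Strategy C: R₀ = 0.82×0 + 0.65×0 + 0.48×3 + 0.40×11 = 5.8400
Highest R₀: strategy A with 40.2500.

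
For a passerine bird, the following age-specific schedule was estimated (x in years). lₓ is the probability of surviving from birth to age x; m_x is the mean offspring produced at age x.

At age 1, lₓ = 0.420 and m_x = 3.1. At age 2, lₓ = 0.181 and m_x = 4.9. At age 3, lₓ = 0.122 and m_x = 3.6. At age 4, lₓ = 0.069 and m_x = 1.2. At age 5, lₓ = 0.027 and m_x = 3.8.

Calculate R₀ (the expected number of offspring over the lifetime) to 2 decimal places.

R₀ = Σ lₓ m_x:
  age 1: 0.420 × 3.1 = 1.3020
  age 2: 0.181 × 4.9 = 0.8869
  age 3: 0.122 × 3.6 = 0.4392
  age 4: 0.069 × 1.2 = 0.0828
  age 5: 0.027 × 3.8 = 0.1026
R₀ = 1.3020 + 0.8869 + 0.4392 + 0.0828 + 0.1026 = 2.8135

2.81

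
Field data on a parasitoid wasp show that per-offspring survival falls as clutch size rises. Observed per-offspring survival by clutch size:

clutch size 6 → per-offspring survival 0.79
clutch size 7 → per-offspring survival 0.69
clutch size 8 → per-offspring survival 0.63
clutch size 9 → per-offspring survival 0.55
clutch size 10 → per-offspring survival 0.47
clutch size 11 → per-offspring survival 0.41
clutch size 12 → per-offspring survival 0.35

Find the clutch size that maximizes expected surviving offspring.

Expected surviving offspring = c × s(c):
  c=6: 6 × 0.79 = 4.740
  c=7: 7 × 0.69 = 4.830
  c=8: 8 × 0.63 = 5.040
  c=9: 9 × 0.55 = 4.950
  c=10: 10 × 0.47 = 4.700
  c=11: 11 × 0.41 = 4.510
  c=12: 12 × 0.35 = 4.200
Maximum at c = 8 (5.040 surviving offspring).

8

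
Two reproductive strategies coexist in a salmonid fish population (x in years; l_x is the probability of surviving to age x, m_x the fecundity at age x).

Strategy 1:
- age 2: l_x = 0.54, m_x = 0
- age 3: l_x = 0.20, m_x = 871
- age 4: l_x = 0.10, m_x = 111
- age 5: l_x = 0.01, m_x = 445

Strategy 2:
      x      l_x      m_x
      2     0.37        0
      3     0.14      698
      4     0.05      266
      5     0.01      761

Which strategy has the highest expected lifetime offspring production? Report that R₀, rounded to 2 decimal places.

189.75

Strategy 1: R₀ = 0.54×0 + 0.20×871 + 0.10×111 + 0.01×445 = 189.7500
Strategy 2: R₀ = 0.37×0 + 0.14×698 + 0.05×266 + 0.01×761 = 118.6300
Highest R₀: strategy 1 with 189.7500.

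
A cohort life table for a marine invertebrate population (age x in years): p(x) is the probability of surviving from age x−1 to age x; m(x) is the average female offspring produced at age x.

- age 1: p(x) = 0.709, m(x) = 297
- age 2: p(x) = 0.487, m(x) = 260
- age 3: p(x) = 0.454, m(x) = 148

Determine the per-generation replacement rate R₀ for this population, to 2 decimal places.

323.55

Survivorship from birth: l_x = p_1·p_2·…·p_x.
  l_1 = 0.70900
  l_2 = 0.34528
  l_3 = 0.15676
R₀ = Σ l_x m(x):
  age 1: 0.70900 × 297 = 210.5730
  age 2: 0.34528 × 260 = 89.7728
  age 3: 0.15676 × 148 = 23.2005
R₀ = 210.5730 + 89.7728 + 23.2005 = 323.5463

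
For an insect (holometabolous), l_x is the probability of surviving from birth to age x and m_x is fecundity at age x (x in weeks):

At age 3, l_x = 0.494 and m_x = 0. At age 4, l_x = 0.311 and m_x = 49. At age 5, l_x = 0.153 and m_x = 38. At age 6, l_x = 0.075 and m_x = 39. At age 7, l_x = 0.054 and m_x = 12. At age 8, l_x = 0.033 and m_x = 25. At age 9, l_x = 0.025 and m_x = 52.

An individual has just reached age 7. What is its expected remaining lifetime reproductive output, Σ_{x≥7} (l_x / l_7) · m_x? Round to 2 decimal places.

51.35

l_7 = 0.054. Conditional survival from age 7 to x is l_x / l_7.
  x=7: (0.054/0.054) × 12 = 12.0000
  x=8: (0.033/0.054) × 25 = 15.2778
  x=9: (0.025/0.054) × 52 = 24.0741
Sum = 12.0000 + 15.2778 + 24.0741 = 51.3519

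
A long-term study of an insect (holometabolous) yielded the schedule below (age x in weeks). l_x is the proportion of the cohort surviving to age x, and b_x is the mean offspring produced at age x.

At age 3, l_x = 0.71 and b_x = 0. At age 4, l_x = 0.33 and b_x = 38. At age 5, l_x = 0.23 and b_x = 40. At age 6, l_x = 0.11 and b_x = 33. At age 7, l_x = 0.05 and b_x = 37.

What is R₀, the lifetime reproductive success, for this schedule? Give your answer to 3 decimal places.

R₀ = Σ l_x b_x:
  age 3: 0.71 × 0 = 0.0000
  age 4: 0.33 × 38 = 12.5400
  age 5: 0.23 × 40 = 9.2000
  age 6: 0.11 × 33 = 3.6300
  age 7: 0.05 × 37 = 1.8500
R₀ = 0.0000 + 12.5400 + 9.2000 + 3.6300 + 1.8500 = 27.2200

27.220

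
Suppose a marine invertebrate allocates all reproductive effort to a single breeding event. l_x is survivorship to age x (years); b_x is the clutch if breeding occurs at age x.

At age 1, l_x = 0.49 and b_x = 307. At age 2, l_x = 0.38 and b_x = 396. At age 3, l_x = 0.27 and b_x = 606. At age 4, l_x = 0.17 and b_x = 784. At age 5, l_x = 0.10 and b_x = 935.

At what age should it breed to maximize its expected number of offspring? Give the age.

3

Expected offspring if breeding at age x = l_x × b_x:
  age 1: 0.49 × 307 = 150.430
  age 2: 0.38 × 396 = 150.480
  age 3: 0.27 × 606 = 163.620
  age 4: 0.17 × 784 = 133.280
  age 5: 0.10 × 935 = 93.500
Maximum at age 3 (163.620).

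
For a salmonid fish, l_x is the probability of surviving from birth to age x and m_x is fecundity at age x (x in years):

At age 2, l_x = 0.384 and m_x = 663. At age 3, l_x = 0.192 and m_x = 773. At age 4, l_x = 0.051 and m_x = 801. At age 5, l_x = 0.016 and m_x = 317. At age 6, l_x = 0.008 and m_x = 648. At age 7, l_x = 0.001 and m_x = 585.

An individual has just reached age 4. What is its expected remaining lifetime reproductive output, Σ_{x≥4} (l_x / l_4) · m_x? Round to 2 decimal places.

l_4 = 0.051. Conditional survival from age 4 to x is l_x / l_4.
  x=4: (0.051/0.051) × 801 = 801.0000
  x=5: (0.016/0.051) × 317 = 99.4510
  x=6: (0.008/0.051) × 648 = 101.6471
  x=7: (0.001/0.051) × 585 = 11.4706
Sum = 801.0000 + 99.4510 + 101.6471 + 11.4706 = 1013.5686

1013.57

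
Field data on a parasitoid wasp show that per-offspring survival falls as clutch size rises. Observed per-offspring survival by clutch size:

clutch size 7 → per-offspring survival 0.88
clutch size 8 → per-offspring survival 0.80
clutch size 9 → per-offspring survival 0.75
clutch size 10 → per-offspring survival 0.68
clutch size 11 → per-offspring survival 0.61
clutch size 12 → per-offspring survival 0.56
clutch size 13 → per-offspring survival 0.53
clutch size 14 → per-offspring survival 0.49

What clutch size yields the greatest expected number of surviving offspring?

13

Expected surviving offspring = c × s(c):
  c=7: 7 × 0.88 = 6.160
  c=8: 8 × 0.80 = 6.400
  c=9: 9 × 0.75 = 6.750
  c=10: 10 × 0.68 = 6.800
  c=11: 11 × 0.61 = 6.710
  c=12: 12 × 0.56 = 6.720
  c=13: 13 × 0.53 = 6.890
  c=14: 14 × 0.49 = 6.860
Maximum at c = 13 (6.890 surviving offspring).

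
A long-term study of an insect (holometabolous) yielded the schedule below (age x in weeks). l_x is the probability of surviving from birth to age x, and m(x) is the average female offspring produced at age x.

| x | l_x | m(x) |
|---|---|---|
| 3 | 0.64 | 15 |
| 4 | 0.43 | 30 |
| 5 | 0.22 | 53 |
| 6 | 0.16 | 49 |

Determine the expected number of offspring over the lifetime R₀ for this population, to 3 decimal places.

R₀ = Σ l_x m(x):
  age 3: 0.64 × 15 = 9.6000
  age 4: 0.43 × 30 = 12.9000
  age 5: 0.22 × 53 = 11.6600
  age 6: 0.16 × 49 = 7.8400
R₀ = 9.6000 + 12.9000 + 11.6600 + 7.8400 = 42.0000

42.000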